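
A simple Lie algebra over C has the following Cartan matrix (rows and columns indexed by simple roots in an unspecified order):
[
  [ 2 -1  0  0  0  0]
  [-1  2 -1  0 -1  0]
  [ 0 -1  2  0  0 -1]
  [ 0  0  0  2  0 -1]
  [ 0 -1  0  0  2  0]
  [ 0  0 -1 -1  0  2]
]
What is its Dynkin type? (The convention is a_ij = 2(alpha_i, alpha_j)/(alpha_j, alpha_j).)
D_6 (so(12))

The matrix has rank 6 with 2's on the diagonal. Reading the off-diagonal entries as Dynkin edges (a single edge where a_ij = a_ji = -1; a double or triple edge where a_ij * a_ji = 2 or 3), the diagram is a chain of 4 nodes with a fork of two nodes at one end (D_6). One simple-root ordering that puts it in standard form is (alpha_4, alpha_6, alpha_3, alpha_2, alpha_5, alpha_1). So the algebra is type D_6, i.e. so(12).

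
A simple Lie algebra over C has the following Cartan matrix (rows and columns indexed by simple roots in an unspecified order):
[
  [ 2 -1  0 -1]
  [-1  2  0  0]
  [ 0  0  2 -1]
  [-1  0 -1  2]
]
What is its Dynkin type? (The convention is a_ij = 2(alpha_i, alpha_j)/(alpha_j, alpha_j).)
The matrix has rank 4 with 2's on the diagonal. Reading the off-diagonal entries as Dynkin edges (a single edge where a_ij = a_ji = -1; a double or triple edge where a_ij * a_ji = 2 or 3), the diagram is a chain of 4 nodes with single edges (A_4). One simple-root ordering that puts it in standard form is (alpha_3, alpha_4, alpha_1, alpha_2). So the algebra is type A_4, i.e. sl(5).

A_4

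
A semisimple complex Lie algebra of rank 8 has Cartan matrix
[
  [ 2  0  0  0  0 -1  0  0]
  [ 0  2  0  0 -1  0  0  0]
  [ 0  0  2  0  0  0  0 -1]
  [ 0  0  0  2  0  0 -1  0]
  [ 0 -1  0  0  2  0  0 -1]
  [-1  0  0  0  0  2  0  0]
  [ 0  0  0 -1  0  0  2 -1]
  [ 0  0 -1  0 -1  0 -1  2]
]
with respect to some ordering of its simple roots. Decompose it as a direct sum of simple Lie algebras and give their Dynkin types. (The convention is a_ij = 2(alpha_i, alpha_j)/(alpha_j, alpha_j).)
A_2 + E_6

The diagram associated to this matrix has two connected components: the simple roots {alpha_1, alpha_6} form a chain of 2 nodes with single edges (A_2), and {alpha_2, alpha_3, alpha_4, alpha_5, alpha_7, alpha_8} form a chain of 5 nodes with one extra node attached to the third node from one end (E_6). A semisimple Lie algebra decomposes uniquely as the direct sum of simple ideals, one per connected component of its Dynkin diagram, so g ≅ A_2 ⊕ E_6 (dimension 8 + 78 = 86).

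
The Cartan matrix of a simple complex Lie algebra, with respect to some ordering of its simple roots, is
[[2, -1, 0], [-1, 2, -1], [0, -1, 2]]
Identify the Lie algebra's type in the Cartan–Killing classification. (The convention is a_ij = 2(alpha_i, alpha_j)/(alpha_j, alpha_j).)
The matrix has rank 3 with 2's on the diagonal. Reading the off-diagonal entries as Dynkin edges (a single edge where a_ij = a_ji = -1; a double or triple edge where a_ij * a_ji = 2 or 3), the diagram is a chain of 3 nodes with single edges (A_3). One simple-root ordering that puts it in standard form is (alpha_1, alpha_2, alpha_3). So the algebra is type A_3, i.e. sl(4).

A3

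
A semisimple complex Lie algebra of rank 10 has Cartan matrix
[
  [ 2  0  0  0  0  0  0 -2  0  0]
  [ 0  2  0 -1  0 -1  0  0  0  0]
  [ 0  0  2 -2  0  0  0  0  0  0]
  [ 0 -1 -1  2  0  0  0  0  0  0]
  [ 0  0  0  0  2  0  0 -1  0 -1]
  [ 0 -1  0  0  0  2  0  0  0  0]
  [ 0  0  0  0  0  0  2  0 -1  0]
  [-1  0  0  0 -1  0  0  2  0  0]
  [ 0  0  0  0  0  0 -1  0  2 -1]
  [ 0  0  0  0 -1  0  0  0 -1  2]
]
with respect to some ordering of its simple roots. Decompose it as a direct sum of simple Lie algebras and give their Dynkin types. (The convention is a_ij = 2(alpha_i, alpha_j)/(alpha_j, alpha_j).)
The diagram associated to this matrix has two connected components: the simple roots {alpha_2, alpha_3, alpha_4, alpha_6} form a chain of 4 nodes with a double edge at one end; the terminal node there is the unique long simple root (C_4), and {alpha_1, alpha_5, alpha_7, alpha_8, alpha_9, alpha_10} form a chain of 6 nodes with a double edge at one end; the terminal node there is the unique long simple root (C_6). A semisimple Lie algebra decomposes uniquely as the direct sum of simple ideals, one per connected component of its Dynkin diagram, so g ≅ C_4 ⊕ C_6 (dimension 36 + 78 = 114).

C_4 + C_6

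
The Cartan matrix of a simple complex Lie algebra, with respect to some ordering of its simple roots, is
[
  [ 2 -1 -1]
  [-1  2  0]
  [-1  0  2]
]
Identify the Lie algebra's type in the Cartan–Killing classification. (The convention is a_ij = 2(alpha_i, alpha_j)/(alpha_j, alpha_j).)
A3

The matrix has rank 3 with 2's on the diagonal. Reading the off-diagonal entries as Dynkin edges (a single edge where a_ij = a_ji = -1; a double or triple edge where a_ij * a_ji = 2 or 3), the diagram is a chain of 3 nodes with single edges (A_3). One simple-root ordering that puts it in standard form is (alpha_3, alpha_1, alpha_2). So the algebra is type A_3, i.e. sl(4).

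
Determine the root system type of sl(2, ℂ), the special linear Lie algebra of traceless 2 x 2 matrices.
A1

This is sl(2), which has dimension 2^2 - 1 = 3 and rank 2 - 1 = 1 (a Cartan subalgebra is the diagonal traceless matrices). In the classification of classical Lie algebras, the special linear algebra sl(n+1) has type A_n; here n = 1, so the Dynkin diagram is a chain of 1 nodes with single edges (A_1). Hence the type is A_1.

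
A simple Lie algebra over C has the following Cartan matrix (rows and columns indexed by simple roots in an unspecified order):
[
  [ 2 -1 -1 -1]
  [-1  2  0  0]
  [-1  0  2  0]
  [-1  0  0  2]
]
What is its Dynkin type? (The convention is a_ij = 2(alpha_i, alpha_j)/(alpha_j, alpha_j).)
type D_4

The matrix has rank 4 with 2's on the diagonal. Reading the off-diagonal entries as Dynkin edges (a single edge where a_ij = a_ji = -1; a double or triple edge where a_ij * a_ji = 2 or 3), the diagram is a chain of 2 nodes with a fork of two nodes at one end (D_4). One simple-root ordering that puts it in standard form is (alpha_4, alpha_1, alpha_2, alpha_3). So the algebra is type D_4, i.e. so(8).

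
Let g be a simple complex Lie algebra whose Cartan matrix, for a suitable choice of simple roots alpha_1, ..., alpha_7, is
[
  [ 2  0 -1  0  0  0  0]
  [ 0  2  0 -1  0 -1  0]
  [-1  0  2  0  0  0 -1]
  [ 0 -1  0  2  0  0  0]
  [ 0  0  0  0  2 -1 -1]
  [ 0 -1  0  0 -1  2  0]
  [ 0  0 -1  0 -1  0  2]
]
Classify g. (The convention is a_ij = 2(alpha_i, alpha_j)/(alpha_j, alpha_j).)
A_7

The matrix has rank 7 with 2's on the diagonal. Reading the off-diagonal entries as Dynkin edges (a single edge where a_ij = a_ji = -1; a double or triple edge where a_ij * a_ji = 2 or 3), the diagram is a chain of 7 nodes with single edges (A_7). One simple-root ordering that puts it in standard form is (alpha_4, alpha_2, alpha_6, alpha_5, alpha_7, alpha_3, alpha_1). So the algebra is type A_7, i.e. sl(8).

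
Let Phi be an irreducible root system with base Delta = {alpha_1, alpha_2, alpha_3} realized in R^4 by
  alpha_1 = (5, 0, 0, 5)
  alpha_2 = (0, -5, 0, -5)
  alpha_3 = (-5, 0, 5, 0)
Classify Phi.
Compute the Cartan integers a_ij = 2(alpha_i, alpha_j)/(alpha_j, alpha_j); the resulting 3x3 Cartan matrix is
[[2, -1, -1], [-1, 2, 0], [-1, 0, 2]].
All simple roots have the same length, so the diagram is simply laced. The associated Dynkin diagram is a chain of 3 nodes with single edges (A_3), so the type is A_3 (the algebra sl(4)).

A_3 (sl(4))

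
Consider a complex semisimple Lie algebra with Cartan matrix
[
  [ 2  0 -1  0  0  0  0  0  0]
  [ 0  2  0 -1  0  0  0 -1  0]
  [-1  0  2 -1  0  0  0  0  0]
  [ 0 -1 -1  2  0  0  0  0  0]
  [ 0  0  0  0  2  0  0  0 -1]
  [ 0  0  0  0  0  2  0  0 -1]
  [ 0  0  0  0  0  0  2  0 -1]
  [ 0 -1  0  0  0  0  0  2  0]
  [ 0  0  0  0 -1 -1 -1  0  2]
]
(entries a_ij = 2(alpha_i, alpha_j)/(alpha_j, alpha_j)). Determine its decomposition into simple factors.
The diagram associated to this matrix has two connected components: the simple roots {alpha_1, alpha_2, alpha_3, alpha_4, alpha_8} form a chain of 5 nodes with single edges (A_5), and {alpha_5, alpha_6, alpha_7, alpha_9} form a chain of 2 nodes with a fork of two nodes at one end (D_4). A semisimple Lie algebra decomposes uniquely as the direct sum of simple ideals, one per connected component of its Dynkin diagram, so g ≅ A_5 ⊕ D_4 (dimension 35 + 28 = 63).

A5 ⊕ D4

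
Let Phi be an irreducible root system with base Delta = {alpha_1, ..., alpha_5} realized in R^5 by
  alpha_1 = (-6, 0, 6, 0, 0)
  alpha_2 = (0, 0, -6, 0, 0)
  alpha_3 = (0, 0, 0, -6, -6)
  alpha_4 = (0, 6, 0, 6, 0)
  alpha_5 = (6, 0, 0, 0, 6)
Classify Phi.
type B_5

Compute the Cartan integers a_ij = 2(alpha_i, alpha_j)/(alpha_j, alpha_j); the resulting 5x5 Cartan matrix is
[[2, -2, 0, 0, -1], [-1, 2, 0, 0, 0], [0, 0, 2, -1, -1], [0, 0, -1, 2, 0], [-1, 0, -1, 0, 2]].
The roots have two lengths (squared-length ratio 2:1); the short ones are alpha_{2}. The associated Dynkin diagram is a chain of 5 nodes with a double edge at one end; the terminal node there is the unique short simple root (B_5), so the type is B_5 (the algebra so(11)).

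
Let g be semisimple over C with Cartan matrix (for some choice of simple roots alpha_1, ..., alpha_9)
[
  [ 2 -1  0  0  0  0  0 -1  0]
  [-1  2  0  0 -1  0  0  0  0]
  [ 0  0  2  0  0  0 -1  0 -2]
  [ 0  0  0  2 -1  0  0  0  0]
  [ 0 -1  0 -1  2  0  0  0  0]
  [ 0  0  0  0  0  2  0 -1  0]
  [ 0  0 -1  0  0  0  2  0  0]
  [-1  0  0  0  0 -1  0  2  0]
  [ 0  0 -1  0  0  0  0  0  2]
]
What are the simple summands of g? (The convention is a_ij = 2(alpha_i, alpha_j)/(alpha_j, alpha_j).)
The diagram associated to this matrix has two connected components: the simple roots {alpha_1, alpha_2, alpha_4, alpha_5, alpha_6, alpha_8} form a chain of 6 nodes with single edges (A_6), and {alpha_3, alpha_7, alpha_9} form a chain of 3 nodes with a double edge at one end; the terminal node there is the unique short simple root (B_3). A semisimple Lie algebra decomposes uniquely as the direct sum of simple ideals, one per connected component of its Dynkin diagram, so g ≅ A_6 ⊕ B_3 (dimension 48 + 21 = 69).

A_6 (sl(7)) ⊕ B_3 (so(7))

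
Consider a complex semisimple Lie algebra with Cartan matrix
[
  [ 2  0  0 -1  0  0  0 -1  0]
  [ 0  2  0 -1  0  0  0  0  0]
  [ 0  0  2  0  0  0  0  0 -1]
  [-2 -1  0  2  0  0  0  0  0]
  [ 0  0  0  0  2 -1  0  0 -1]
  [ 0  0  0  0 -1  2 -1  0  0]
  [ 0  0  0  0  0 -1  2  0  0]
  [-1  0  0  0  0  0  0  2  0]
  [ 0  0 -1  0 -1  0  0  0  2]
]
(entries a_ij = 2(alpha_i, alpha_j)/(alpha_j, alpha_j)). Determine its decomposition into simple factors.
The diagram associated to this matrix has two connected components: the simple roots {alpha_3, alpha_5, alpha_6, alpha_7, alpha_9} form a chain of 5 nodes with single edges (A_5), and {alpha_1, alpha_2, alpha_4, alpha_8} form a chain of 4 nodes with a double edge between the middle two (F_4). A semisimple Lie algebra decomposes uniquely as the direct sum of simple ideals, one per connected component of its Dynkin diagram, so g ≅ A_5 ⊕ F_4 (dimension 35 + 52 = 87).

A_5 ⊕ F_4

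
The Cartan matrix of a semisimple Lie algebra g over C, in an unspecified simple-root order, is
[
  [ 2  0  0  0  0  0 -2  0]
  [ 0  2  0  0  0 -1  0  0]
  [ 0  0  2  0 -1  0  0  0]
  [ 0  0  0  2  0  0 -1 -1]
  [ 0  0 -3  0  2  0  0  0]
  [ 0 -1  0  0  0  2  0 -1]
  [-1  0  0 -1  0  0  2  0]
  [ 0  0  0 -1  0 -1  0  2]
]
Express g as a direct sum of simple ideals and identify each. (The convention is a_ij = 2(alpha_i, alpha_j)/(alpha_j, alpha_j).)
C6 ⊕ G2

The diagram associated to this matrix has two connected components: the simple roots {alpha_1, alpha_2, alpha_4, alpha_6, alpha_7, alpha_8} form a chain of 6 nodes with a double edge at one end; the terminal node there is the unique long simple root (C_6), and {alpha_3, alpha_5} form two nodes joined by a triple edge (G_2). A semisimple Lie algebra decomposes uniquely as the direct sum of simple ideals, one per connected component of its Dynkin diagram, so g ≅ C_6 ⊕ G_2 (dimension 78 + 14 = 92).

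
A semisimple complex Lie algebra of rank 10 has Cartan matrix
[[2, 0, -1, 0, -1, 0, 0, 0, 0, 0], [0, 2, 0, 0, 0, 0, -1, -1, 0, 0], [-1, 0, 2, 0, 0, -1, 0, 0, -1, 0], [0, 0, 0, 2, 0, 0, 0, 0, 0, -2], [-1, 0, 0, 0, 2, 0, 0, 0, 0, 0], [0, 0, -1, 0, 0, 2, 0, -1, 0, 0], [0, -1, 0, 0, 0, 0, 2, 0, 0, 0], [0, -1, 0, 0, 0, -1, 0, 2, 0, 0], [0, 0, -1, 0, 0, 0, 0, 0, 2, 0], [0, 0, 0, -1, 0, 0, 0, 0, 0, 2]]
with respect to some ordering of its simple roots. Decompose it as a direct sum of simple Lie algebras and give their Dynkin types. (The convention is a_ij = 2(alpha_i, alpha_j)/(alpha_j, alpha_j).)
The diagram associated to this matrix has two connected components: the simple roots {alpha_4, alpha_10} form a chain of 2 nodes with a double edge at one end; the terminal node there is the unique short simple root (B_2), and {alpha_1, alpha_2, alpha_3, alpha_5, alpha_6, alpha_7, alpha_8, alpha_9} form a chain of 7 nodes with one extra node attached to the third node from one end (E_8). A semisimple Lie algebra decomposes uniquely as the direct sum of simple ideals, one per connected component of its Dynkin diagram, so g ≅ B_2 ⊕ E_8 (dimension 10 + 248 = 258).

type B_2 + type E_8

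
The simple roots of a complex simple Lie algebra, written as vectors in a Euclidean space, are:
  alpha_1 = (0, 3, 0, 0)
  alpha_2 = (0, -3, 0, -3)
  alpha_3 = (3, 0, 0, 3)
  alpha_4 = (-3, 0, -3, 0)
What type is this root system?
B_4 (so(9))

Compute the Cartan integers a_ij = 2(alpha_i, alpha_j)/(alpha_j, alpha_j); the resulting 4x4 Cartan matrix is
[[2, -1, 0, 0], [-2, 2, -1, 0], [0, -1, 2, -1], [0, 0, -1, 2]].
The roots have two lengths (squared-length ratio 2:1); the short ones are alpha_{1}. The associated Dynkin diagram is a chain of 4 nodes with a double edge at one end; the terminal node there is the unique short simple root (B_4), so the type is B_4 (the algebra so(9)).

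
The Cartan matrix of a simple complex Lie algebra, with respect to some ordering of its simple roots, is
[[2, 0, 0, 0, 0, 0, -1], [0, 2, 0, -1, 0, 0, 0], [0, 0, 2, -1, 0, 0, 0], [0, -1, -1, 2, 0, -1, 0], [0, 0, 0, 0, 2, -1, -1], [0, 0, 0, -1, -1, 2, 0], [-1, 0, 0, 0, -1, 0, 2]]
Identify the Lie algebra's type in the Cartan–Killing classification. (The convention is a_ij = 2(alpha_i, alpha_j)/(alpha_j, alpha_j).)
type D_7

The matrix has rank 7 with 2's on the diagonal. Reading the off-diagonal entries as Dynkin edges (a single edge where a_ij = a_ji = -1; a double or triple edge where a_ij * a_ji = 2 or 3), the diagram is a chain of 5 nodes with a fork of two nodes at one end (D_7). One simple-root ordering that puts it in standard form is (alpha_1, alpha_7, alpha_5, alpha_6, alpha_4, alpha_2, alpha_3). So the algebra is type D_7, i.e. so(14).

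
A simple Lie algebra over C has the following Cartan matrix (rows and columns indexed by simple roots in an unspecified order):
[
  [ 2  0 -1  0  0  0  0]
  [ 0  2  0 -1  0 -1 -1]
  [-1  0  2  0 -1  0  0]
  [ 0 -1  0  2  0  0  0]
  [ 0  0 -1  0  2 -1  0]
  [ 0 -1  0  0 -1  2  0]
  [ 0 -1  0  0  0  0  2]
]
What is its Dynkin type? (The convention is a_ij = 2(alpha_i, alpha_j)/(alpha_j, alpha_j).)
D_7

The matrix has rank 7 with 2's on the diagonal. Reading the off-diagonal entries as Dynkin edges (a single edge where a_ij = a_ji = -1; a double or triple edge where a_ij * a_ji = 2 or 3), the diagram is a chain of 5 nodes with a fork of two nodes at one end (D_7). One simple-root ordering that puts it in standard form is (alpha_1, alpha_3, alpha_5, alpha_6, alpha_2, alpha_4, alpha_7). So the algebra is type D_7, i.e. so(14).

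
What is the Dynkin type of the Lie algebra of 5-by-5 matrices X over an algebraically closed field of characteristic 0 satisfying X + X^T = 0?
B2

This is so(5) with 5 odd, which has dimension 5(5-1)/2 = 10 and rank (5-1)/2 = 2. In the classification of classical Lie algebras, the orthogonal algebra so(2n+1) in an odd number of variables has type B_n; here n = 2, so the Dynkin diagram is a chain of 2 nodes with a double edge at one end; the terminal node there is the unique short simple root (B_2). Hence the type is B_2.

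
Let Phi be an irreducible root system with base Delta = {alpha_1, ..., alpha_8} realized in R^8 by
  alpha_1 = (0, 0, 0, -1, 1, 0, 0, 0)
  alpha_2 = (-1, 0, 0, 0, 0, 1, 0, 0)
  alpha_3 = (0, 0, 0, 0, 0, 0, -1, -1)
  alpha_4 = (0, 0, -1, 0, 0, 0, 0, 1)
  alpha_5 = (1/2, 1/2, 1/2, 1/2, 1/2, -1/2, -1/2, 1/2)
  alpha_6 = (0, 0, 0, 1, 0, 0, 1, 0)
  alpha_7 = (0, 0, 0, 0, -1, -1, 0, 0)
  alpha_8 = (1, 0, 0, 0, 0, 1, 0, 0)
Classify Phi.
Compute the Cartan integers a_ij = 2(alpha_i, alpha_j)/(alpha_j, alpha_j); the resulting 8x8 Cartan matrix is
[[2, 0, 0, 0, 0, -1, -1, 0], [0, 2, 0, 0, -1, 0, -1, 0], [0, 0, 2, -1, 0, -1, 0, 0], [0, 0, -1, 2, 0, 0, 0, 0], [0, -1, 0, 0, 2, 0, 0, 0], [-1, 0, -1, 0, 0, 2, 0, 0], [-1, -1, 0, 0, 0, 0, 2, -1], [0, 0, 0, 0, 0, 0, -1, 2]].
All simple roots have the same length, so the diagram is simply laced. The associated Dynkin diagram is a chain of 7 nodes with one extra node attached to the third node from one end (E_8), so the type is E_8.

E_8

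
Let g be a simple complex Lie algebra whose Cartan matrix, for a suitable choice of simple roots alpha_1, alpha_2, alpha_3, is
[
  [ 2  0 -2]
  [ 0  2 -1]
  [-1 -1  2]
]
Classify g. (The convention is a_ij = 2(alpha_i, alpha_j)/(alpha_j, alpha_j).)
The matrix has rank 3 with 2's on the diagonal. Reading the off-diagonal entries as Dynkin edges (a single edge where a_ij = a_ji = -1; a double or triple edge where a_ij * a_ji = 2 or 3), the diagram is a chain of 3 nodes with a double edge at one end; the terminal node there is the unique long simple root (C_3). One simple-root ordering that puts it in standard form is (alpha_2, alpha_3, alpha_1). So the algebra is type C_3, i.e. sp(6).

C_3 (sp(6))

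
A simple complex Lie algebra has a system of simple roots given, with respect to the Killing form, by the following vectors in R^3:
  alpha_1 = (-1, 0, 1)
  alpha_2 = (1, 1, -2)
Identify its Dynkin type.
Compute the Cartan integers a_ij = 2(alpha_i, alpha_j)/(alpha_j, alpha_j); the resulting 2x2 Cartan matrix is
[[2, -1], [-3, 2]].
The roots have two lengths (squared-length ratio 3:1); the short ones are alpha_{1}. The associated Dynkin diagram is two nodes joined by a triple edge (G_2), so the type is G_2.

G_2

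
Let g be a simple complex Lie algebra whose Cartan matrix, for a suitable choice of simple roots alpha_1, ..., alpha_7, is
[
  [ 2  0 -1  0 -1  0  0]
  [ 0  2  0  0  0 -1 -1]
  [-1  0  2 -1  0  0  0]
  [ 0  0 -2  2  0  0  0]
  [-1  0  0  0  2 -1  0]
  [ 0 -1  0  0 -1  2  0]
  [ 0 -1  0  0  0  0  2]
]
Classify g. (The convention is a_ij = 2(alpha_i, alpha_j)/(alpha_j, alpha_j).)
type C_7

The matrix has rank 7 with 2's on the diagonal. Reading the off-diagonal entries as Dynkin edges (a single edge where a_ij = a_ji = -1; a double or triple edge where a_ij * a_ji = 2 or 3), the diagram is a chain of 7 nodes with a double edge at one end; the terminal node there is the unique long simple root (C_7). One simple-root ordering that puts it in standard form is (alpha_7, alpha_2, alpha_6, alpha_5, alpha_1, alpha_3, alpha_4). So the algebra is type C_7, i.e. sp(14).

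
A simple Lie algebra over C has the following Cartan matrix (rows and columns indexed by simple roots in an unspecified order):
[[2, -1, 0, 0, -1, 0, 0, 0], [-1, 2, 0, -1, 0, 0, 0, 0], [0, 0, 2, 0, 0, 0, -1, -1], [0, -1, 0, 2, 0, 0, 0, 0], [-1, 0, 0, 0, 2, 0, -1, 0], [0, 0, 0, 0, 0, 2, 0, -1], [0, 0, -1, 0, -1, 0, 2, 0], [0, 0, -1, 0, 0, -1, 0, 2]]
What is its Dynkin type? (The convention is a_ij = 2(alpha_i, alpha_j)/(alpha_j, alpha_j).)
A8

The matrix has rank 8 with 2's on the diagonal. Reading the off-diagonal entries as Dynkin edges (a single edge where a_ij = a_ji = -1; a double or triple edge where a_ij * a_ji = 2 or 3), the diagram is a chain of 8 nodes with single edges (A_8). One simple-root ordering that puts it in standard form is (alpha_4, alpha_2, alpha_1, alpha_5, alpha_7, alpha_3, alpha_8, alpha_6). So the algebra is type A_8, i.e. sl(9).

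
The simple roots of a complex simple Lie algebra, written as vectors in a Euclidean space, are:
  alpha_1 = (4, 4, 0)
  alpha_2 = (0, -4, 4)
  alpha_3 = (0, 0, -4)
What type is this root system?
Compute the Cartan integers a_ij = 2(alpha_i, alpha_j)/(alpha_j, alpha_j); the resulting 3x3 Cartan matrix is
[[2, -1, 0], [-1, 2, -2], [0, -1, 2]].
The roots have two lengths (squared-length ratio 2:1); the short ones are alpha_{3}. The associated Dynkin diagram is a chain of 3 nodes with a double edge at one end; the terminal node there is the unique short simple root (B_3), so the type is B_3 (the algebra so(7)).

B_3 (so(7))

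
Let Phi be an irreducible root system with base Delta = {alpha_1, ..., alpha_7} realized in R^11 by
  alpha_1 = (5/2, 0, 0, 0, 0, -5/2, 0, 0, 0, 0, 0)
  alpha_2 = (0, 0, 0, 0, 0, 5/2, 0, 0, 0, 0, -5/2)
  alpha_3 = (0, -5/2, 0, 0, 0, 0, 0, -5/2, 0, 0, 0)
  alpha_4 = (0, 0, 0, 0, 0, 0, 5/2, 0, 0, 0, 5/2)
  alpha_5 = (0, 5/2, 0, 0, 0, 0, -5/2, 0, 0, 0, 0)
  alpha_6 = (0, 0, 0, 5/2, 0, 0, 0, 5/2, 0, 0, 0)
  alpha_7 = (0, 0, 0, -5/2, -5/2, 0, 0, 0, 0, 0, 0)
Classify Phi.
A_7 (sl(8))

Compute the Cartan integers a_ij = 2(alpha_i, alpha_j)/(alpha_j, alpha_j); the resulting 7x7 Cartan matrix is
[[2, -1, 0, 0, 0, 0, 0], [-1, 2, 0, -1, 0, 0, 0], [0, 0, 2, 0, -1, -1, 0], [0, -1, 0, 2, -1, 0, 0], [0, 0, -1, -1, 2, 0, 0], [0, 0, -1, 0, 0, 2, -1], [0, 0, 0, 0, 0, -1, 2]].
All simple roots have the same length, so the diagram is simply laced. The associated Dynkin diagram is a chain of 7 nodes with single edges (A_7), so the type is A_7 (the algebra sl(8)).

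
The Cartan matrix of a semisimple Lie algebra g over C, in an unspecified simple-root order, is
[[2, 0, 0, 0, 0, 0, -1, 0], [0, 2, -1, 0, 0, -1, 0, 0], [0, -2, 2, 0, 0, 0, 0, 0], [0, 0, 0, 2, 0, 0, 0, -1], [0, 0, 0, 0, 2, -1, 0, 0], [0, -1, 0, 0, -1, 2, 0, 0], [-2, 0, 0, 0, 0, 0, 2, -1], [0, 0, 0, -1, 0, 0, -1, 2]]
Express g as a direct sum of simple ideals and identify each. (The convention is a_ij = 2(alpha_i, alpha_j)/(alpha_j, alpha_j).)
B4 ⊕ C4

The diagram associated to this matrix has two connected components: the simple roots {alpha_1, alpha_4, alpha_7, alpha_8} form a chain of 4 nodes with a double edge at one end; the terminal node there is the unique short simple root (B_4), and {alpha_2, alpha_3, alpha_5, alpha_6} form a chain of 4 nodes with a double edge at one end; the terminal node there is the unique long simple root (C_4). A semisimple Lie algebra decomposes uniquely as the direct sum of simple ideals, one per connected component of its Dynkin diagram, so g ≅ B_4 ⊕ C_4 (dimension 36 + 36 = 72).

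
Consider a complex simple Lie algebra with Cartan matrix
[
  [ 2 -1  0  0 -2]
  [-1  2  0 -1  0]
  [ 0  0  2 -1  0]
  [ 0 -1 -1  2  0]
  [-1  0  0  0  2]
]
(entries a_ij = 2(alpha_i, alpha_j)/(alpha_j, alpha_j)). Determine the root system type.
B_5 (so(11))

The matrix has rank 5 with 2's on the diagonal. Reading the off-diagonal entries as Dynkin edges (a single edge where a_ij = a_ji = -1; a double or triple edge where a_ij * a_ji = 2 or 3), the diagram is a chain of 5 nodes with a double edge at one end; the terminal node there is the unique short simple root (B_5). One simple-root ordering that puts it in standard form is (alpha_3, alpha_4, alpha_2, alpha_1, alpha_5). So the algebra is type B_5, i.e. so(11).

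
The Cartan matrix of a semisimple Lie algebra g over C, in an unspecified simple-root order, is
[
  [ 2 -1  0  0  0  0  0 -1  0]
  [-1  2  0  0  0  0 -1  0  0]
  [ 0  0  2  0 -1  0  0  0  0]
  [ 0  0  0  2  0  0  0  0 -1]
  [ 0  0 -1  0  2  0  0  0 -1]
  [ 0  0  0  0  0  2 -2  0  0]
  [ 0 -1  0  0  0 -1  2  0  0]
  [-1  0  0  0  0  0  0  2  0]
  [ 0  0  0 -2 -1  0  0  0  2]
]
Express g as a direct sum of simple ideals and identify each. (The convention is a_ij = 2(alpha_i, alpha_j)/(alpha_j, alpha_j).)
B_4 + C_5

The diagram associated to this matrix has two connected components: the simple roots {alpha_3, alpha_4, alpha_5, alpha_9} form a chain of 4 nodes with a double edge at one end; the terminal node there is the unique short simple root (B_4), and {alpha_1, alpha_2, alpha_6, alpha_7, alpha_8} form a chain of 5 nodes with a double edge at one end; the terminal node there is the unique long simple root (C_5). A semisimple Lie algebra decomposes uniquely as the direct sum of simple ideals, one per connected component of its Dynkin diagram, so g ≅ B_4 ⊕ C_5 (dimension 36 + 55 = 91).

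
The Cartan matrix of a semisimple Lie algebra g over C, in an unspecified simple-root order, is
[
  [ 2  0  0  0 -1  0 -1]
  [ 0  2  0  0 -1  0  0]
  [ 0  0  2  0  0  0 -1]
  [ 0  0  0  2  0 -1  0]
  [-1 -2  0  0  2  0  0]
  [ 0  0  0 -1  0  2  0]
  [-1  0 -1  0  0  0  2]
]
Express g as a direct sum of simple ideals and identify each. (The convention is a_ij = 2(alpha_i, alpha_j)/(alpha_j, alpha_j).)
The diagram associated to this matrix has two connected components: the simple roots {alpha_4, alpha_6} form a chain of 2 nodes with single edges (A_2), and {alpha_1, alpha_2, alpha_3, alpha_5, alpha_7} form a chain of 5 nodes with a double edge at one end; the terminal node there is the unique short simple root (B_5). A semisimple Lie algebra decomposes uniquely as the direct sum of simple ideals, one per connected component of its Dynkin diagram, so g ≅ A_2 ⊕ B_5 (dimension 8 + 55 = 63).

A2 ⊕ B5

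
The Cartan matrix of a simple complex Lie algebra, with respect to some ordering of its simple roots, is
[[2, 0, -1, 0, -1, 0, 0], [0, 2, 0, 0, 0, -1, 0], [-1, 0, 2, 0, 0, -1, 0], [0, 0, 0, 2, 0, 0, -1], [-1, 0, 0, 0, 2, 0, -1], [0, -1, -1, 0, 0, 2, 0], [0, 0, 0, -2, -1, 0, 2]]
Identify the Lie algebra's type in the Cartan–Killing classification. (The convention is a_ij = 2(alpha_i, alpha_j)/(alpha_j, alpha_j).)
B_7

The matrix has rank 7 with 2's on the diagonal. Reading the off-diagonal entries as Dynkin edges (a single edge where a_ij = a_ji = -1; a double or triple edge where a_ij * a_ji = 2 or 3), the diagram is a chain of 7 nodes with a double edge at one end; the terminal node there is the unique short simple root (B_7). One simple-root ordering that puts it in standard form is (alpha_2, alpha_6, alpha_3, alpha_1, alpha_5, alpha_7, alpha_4). So the algebra is type B_7, i.e. so(15).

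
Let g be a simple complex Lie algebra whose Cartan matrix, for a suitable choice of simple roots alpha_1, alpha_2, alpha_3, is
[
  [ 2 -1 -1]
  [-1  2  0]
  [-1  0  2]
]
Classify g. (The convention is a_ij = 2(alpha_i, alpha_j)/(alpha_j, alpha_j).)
A3

The matrix has rank 3 with 2's on the diagonal. Reading the off-diagonal entries as Dynkin edges (a single edge where a_ij = a_ji = -1; a double or triple edge where a_ij * a_ji = 2 or 3), the diagram is a chain of 3 nodes with single edges (A_3). One simple-root ordering that puts it in standard form is (alpha_3, alpha_1, alpha_2). So the algebra is type A_3, i.e. sl(4).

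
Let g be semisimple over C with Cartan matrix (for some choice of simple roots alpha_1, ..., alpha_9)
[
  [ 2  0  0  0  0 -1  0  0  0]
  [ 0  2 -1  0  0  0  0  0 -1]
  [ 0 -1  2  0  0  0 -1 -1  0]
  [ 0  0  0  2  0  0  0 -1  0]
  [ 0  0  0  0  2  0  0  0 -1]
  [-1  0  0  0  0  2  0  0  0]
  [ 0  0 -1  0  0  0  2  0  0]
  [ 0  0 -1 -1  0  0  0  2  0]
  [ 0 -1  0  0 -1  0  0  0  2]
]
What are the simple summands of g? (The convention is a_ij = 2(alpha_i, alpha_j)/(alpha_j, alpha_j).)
The diagram associated to this matrix has two connected components: the simple roots {alpha_1, alpha_6} form a chain of 2 nodes with single edges (A_2), and {alpha_2, alpha_3, alpha_4, alpha_5, alpha_7, alpha_8, alpha_9} form a chain of 6 nodes with one extra node attached to the third node from one end (E_7). A semisimple Lie algebra decomposes uniquely as the direct sum of simple ideals, one per connected component of its Dynkin diagram, so g ≅ A_2 ⊕ E_7 (dimension 8 + 133 = 141).

A2 ⊕ E7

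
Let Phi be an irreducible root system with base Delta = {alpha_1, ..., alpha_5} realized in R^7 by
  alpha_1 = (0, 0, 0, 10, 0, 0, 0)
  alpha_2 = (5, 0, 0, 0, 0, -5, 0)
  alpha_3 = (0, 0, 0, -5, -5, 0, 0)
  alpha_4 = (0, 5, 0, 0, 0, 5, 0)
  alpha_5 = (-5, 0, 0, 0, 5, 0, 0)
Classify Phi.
C_5 (sp(10))

Compute the Cartan integers a_ij = 2(alpha_i, alpha_j)/(alpha_j, alpha_j); the resulting 5x5 Cartan matrix is
[[2, 0, -2, 0, 0], [0, 2, 0, -1, -1], [-1, 0, 2, 0, -1], [0, -1, 0, 2, 0], [0, -1, -1, 0, 2]].
The roots have two lengths (squared-length ratio 2:1); the short ones are alpha_{2,3,4,5}. The associated Dynkin diagram is a chain of 5 nodes with a double edge at one end; the terminal node there is the unique long simple root (C_5), so the type is C_5 (the algebra sp(10)).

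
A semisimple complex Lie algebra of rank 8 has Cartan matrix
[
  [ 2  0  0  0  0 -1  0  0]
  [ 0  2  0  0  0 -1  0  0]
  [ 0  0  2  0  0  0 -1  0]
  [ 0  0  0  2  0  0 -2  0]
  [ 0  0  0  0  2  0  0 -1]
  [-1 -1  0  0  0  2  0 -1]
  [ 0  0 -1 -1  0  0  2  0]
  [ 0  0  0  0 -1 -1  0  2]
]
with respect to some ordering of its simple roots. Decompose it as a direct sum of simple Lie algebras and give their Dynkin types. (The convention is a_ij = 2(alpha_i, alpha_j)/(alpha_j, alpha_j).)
The diagram associated to this matrix has two connected components: the simple roots {alpha_3, alpha_4, alpha_7} form a chain of 3 nodes with a double edge at one end; the terminal node there is the unique long simple root (C_3), and {alpha_1, alpha_2, alpha_5, alpha_6, alpha_8} form a chain of 3 nodes with a fork of two nodes at one end (D_5). A semisimple Lie algebra decomposes uniquely as the direct sum of simple ideals, one per connected component of its Dynkin diagram, so g ≅ C_3 ⊕ D_5 (dimension 21 + 45 = 66).

C3 ⊕ D5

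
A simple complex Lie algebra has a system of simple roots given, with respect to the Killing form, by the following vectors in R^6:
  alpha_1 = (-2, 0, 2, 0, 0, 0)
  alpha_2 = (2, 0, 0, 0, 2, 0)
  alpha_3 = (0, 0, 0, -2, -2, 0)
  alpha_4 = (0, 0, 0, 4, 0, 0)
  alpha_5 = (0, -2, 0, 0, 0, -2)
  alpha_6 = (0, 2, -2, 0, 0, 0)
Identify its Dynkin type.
type C_6

Compute the Cartan integers a_ij = 2(alpha_i, alpha_j)/(alpha_j, alpha_j); the resulting 6x6 Cartan matrix is
[[2, -1, 0, 0, 0, -1], [-1, 2, -1, 0, 0, 0], [0, -1, 2, -1, 0, 0], [0, 0, -2, 2, 0, 0], [0, 0, 0, 0, 2, -1], [-1, 0, 0, 0, -1, 2]].
The roots have two lengths (squared-length ratio 2:1); the short ones are alpha_{1,2,3,5,6}. The associated Dynkin diagram is a chain of 6 nodes with a double edge at one end; the terminal node there is the unique long simple root (C_6), so the type is C_6 (the algebra sp(12)).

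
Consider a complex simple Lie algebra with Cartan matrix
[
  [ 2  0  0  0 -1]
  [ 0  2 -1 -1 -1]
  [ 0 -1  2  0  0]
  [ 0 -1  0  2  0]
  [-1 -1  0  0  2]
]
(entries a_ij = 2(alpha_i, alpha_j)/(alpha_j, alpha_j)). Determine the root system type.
The matrix has rank 5 with 2's on the diagonal. Reading the off-diagonal entries as Dynkin edges (a single edge where a_ij = a_ji = -1; a double or triple edge where a_ij * a_ji = 2 or 3), the diagram is a chain of 3 nodes with a fork of two nodes at one end (D_5). One simple-root ordering that puts it in standard form is (alpha_1, alpha_5, alpha_2, alpha_3, alpha_4). So the algebra is type D_5, i.e. so(10).

D5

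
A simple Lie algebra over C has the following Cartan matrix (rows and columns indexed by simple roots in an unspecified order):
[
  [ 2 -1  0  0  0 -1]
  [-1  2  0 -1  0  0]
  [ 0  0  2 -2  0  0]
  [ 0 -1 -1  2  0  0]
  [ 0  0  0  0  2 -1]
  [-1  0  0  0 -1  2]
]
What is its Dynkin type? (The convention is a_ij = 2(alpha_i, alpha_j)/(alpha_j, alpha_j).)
The matrix has rank 6 with 2's on the diagonal. Reading the off-diagonal entries as Dynkin edges (a single edge where a_ij = a_ji = -1; a double or triple edge where a_ij * a_ji = 2 or 3), the diagram is a chain of 6 nodes with a double edge at one end; the terminal node there is the unique long simple root (C_6). One simple-root ordering that puts it in standard form is (alpha_5, alpha_6, alpha_1, alpha_2, alpha_4, alpha_3). So the algebra is type C_6, i.e. sp(12).

C_6 (sp(12))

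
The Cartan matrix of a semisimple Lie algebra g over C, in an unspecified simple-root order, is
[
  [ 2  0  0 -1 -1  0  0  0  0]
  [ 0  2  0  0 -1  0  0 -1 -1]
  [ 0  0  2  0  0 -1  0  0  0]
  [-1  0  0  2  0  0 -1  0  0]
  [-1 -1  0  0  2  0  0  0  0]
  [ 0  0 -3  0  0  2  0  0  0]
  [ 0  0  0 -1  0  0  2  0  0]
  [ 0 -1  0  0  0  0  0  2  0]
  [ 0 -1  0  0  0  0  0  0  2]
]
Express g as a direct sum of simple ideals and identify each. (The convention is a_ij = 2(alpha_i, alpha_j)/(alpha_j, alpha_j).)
D7 ⊕ G2

The diagram associated to this matrix has two connected components: the simple roots {alpha_1, alpha_2, alpha_4, alpha_5, alpha_7, alpha_8, alpha_9} form a chain of 5 nodes with a fork of two nodes at one end (D_7), and {alpha_3, alpha_6} form two nodes joined by a triple edge (G_2). A semisimple Lie algebra decomposes uniquely as the direct sum of simple ideals, one per connected component of its Dynkin diagram, so g ≅ D_7 ⊕ G_2 (dimension 91 + 14 = 105).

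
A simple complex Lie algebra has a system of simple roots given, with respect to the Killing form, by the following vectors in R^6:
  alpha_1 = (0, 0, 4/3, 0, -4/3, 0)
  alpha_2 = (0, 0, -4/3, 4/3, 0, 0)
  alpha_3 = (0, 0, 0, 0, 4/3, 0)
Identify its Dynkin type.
Compute the Cartan integers a_ij = 2(alpha_i, alpha_j)/(alpha_j, alpha_j); the resulting 3x3 Cartan matrix is
[[2, -1, -2], [-1, 2, 0], [-1, 0, 2]].
The roots have two lengths (squared-length ratio 2:1); the short ones are alpha_{3}. The associated Dynkin diagram is a chain of 3 nodes with a double edge at one end; the terminal node there is the unique short simple root (B_3), so the type is B_3 (the algebra so(7)).

B_3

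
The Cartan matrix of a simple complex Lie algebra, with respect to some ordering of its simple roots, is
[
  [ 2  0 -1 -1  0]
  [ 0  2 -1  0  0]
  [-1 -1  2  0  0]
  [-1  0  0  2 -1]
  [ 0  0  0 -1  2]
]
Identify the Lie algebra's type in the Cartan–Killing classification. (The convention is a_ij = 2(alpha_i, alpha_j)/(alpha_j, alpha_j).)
A5

The matrix has rank 5 with 2's on the diagonal. Reading the off-diagonal entries as Dynkin edges (a single edge where a_ij = a_ji = -1; a double or triple edge where a_ij * a_ji = 2 or 3), the diagram is a chain of 5 nodes with single edges (A_5). One simple-root ordering that puts it in standard form is (alpha_5, alpha_4, alpha_1, alpha_3, alpha_2). So the algebra is type A_5, i.e. sl(6).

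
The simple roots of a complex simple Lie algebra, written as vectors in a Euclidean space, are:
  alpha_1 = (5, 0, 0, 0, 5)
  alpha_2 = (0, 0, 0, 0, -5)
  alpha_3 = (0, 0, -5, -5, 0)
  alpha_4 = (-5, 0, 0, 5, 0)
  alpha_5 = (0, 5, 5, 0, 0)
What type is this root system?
Compute the Cartan integers a_ij = 2(alpha_i, alpha_j)/(alpha_j, alpha_j); the resulting 5x5 Cartan matrix is
[[2, -2, 0, -1, 0], [-1, 2, 0, 0, 0], [0, 0, 2, -1, -1], [-1, 0, -1, 2, 0], [0, 0, -1, 0, 2]].
The roots have two lengths (squared-length ratio 2:1); the short ones are alpha_{2}. The associated Dynkin diagram is a chain of 5 nodes with a double edge at one end; the terminal node there is the unique short simple root (B_5), so the type is B_5 (the algebra so(11)).

type B_5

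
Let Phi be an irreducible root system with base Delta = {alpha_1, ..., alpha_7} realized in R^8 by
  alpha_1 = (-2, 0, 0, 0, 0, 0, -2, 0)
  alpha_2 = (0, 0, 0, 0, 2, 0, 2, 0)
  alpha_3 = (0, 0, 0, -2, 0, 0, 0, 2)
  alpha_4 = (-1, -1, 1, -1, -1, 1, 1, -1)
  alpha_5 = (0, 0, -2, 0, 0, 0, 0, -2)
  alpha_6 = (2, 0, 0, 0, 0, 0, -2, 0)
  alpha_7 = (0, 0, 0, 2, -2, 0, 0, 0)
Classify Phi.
Compute the Cartan integers a_ij = 2(alpha_i, alpha_j)/(alpha_j, alpha_j); the resulting 7x7 Cartan matrix is
[[2, -1, 0, 0, 0, 0, 0], [-1, 2, 0, 0, 0, -1, -1], [0, 0, 2, 0, -1, 0, -1], [0, 0, 0, 2, 0, -1, 0], [0, 0, -1, 0, 2, 0, 0], [0, -1, 0, -1, 0, 2, 0], [0, -1, -1, 0, 0, 0, 2]].
All simple roots have the same length, so the diagram is simply laced. The associated Dynkin diagram is a chain of 6 nodes with one extra node attached to the third node from one end (E_7), so the type is E_7.

E_7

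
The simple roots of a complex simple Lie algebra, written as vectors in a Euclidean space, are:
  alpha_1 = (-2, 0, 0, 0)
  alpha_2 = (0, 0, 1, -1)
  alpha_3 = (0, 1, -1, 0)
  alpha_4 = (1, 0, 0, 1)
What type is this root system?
Compute the Cartan integers a_ij = 2(alpha_i, alpha_j)/(alpha_j, alpha_j); the resulting 4x4 Cartan matrix is
[[2, 0, 0, -2], [0, 2, -1, -1], [0, -1, 2, 0], [-1, -1, 0, 2]].
The roots have two lengths (squared-length ratio 2:1); the short ones are alpha_{2,3,4}. The associated Dynkin diagram is a chain of 4 nodes with a double edge at one end; the terminal node there is the unique long simple root (C_4), so the type is C_4 (the algebra sp(8)).

C4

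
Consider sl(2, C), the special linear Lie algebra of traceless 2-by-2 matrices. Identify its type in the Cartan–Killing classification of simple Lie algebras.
A1

This is sl(2), which has dimension 2^2 - 1 = 3 and rank 2 - 1 = 1 (a Cartan subalgebra is the diagonal traceless matrices). In the classification of classical Lie algebras, the special linear algebra sl(n+1) has type A_n; here n = 1, so the Dynkin diagram is a chain of 1 nodes with single edges (A_1). Hence the type is A_1.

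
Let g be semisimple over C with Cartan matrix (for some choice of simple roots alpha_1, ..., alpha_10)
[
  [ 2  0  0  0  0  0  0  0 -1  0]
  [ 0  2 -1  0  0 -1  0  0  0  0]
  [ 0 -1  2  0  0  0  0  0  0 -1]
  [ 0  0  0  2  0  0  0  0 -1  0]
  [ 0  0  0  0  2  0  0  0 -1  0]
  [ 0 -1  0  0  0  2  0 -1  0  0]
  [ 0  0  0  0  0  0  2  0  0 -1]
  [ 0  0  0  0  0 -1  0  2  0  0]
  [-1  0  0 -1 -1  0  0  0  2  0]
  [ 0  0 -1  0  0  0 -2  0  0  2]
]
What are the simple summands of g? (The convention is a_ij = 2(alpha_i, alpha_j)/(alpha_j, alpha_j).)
B6 ⊕ D4

The diagram associated to this matrix has two connected components: the simple roots {alpha_2, alpha_3, alpha_6, alpha_7, alpha_8, alpha_10} form a chain of 6 nodes with a double edge at one end; the terminal node there is the unique short simple root (B_6), and {alpha_1, alpha_4, alpha_5, alpha_9} form a chain of 2 nodes with a fork of two nodes at one end (D_4). A semisimple Lie algebra decomposes uniquely as the direct sum of simple ideals, one per connected component of its Dynkin diagram, so g ≅ B_6 ⊕ D_4 (dimension 78 + 28 = 106).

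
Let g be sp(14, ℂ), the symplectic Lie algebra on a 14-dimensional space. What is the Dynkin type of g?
This is sp(14), which has dimension 14(14+1)/2 = 105 and rank 14/2 = 7. In the classification of classical Lie algebras, the symplectic algebra sp(2n) has type C_n; here n = 7, so the Dynkin diagram is a chain of 7 nodes with a double edge at one end; the terminal node there is the unique long simple root (C_7). Hence the type is C_7.

C_7 (sp(14))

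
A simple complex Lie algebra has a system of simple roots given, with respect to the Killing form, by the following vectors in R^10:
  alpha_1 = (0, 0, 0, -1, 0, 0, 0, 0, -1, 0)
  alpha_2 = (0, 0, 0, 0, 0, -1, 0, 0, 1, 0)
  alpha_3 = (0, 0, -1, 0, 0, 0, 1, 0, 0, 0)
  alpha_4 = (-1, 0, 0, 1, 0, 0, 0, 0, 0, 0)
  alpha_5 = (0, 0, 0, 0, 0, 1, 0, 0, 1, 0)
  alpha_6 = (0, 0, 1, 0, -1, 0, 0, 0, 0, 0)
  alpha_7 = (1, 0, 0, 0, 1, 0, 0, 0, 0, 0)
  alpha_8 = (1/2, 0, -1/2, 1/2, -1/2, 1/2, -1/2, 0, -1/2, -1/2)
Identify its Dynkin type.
E8

Compute the Cartan integers a_ij = 2(alpha_i, alpha_j)/(alpha_j, alpha_j); the resulting 8x8 Cartan matrix is
[[2, -1, 0, -1, -1, 0, 0, 0], [-1, 2, 0, 0, 0, 0, 0, -1], [0, 0, 2, 0, 0, -1, 0, 0], [-1, 0, 0, 2, 0, 0, -1, 0], [-1, 0, 0, 0, 2, 0, 0, 0], [0, 0, -1, 0, 0, 2, -1, 0], [0, 0, 0, -1, 0, -1, 2, 0], [0, -1, 0, 0, 0, 0, 0, 2]].
All simple roots have the same length, so the diagram is simply laced. The associated Dynkin diagram is a chain of 7 nodes with one extra node attached to the third node from one end (E_8), so the type is E_8.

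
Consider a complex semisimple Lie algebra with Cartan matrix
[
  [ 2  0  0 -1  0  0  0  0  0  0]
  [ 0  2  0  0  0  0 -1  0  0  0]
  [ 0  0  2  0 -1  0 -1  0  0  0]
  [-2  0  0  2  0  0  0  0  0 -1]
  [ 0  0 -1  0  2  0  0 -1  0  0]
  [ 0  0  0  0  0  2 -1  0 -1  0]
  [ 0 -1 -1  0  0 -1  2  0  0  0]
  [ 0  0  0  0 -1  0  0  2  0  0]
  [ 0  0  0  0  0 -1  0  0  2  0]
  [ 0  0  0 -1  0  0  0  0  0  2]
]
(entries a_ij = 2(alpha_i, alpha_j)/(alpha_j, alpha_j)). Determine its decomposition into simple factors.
The diagram associated to this matrix has two connected components: the simple roots {alpha_1, alpha_4, alpha_10} form a chain of 3 nodes with a double edge at one end; the terminal node there is the unique short simple root (B_3), and {alpha_2, alpha_3, alpha_5, alpha_6, alpha_7, alpha_8, alpha_9} form a chain of 6 nodes with one extra node attached to the third node from one end (E_7). A semisimple Lie algebra decomposes uniquely as the direct sum of simple ideals, one per connected component of its Dynkin diagram, so g ≅ B_3 ⊕ E_7 (dimension 21 + 133 = 154).

B_3 (so(7)) + E_7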